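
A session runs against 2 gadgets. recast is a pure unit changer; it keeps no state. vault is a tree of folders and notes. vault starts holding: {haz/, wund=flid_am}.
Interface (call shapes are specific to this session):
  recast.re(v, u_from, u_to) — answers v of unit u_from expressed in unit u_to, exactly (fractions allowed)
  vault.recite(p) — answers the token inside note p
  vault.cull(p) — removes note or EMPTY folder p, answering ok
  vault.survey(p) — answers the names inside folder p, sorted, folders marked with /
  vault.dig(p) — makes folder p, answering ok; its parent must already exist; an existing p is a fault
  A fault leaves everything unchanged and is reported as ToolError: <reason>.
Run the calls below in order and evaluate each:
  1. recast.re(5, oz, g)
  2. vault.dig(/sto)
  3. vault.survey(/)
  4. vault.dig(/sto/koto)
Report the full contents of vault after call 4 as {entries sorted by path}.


Answer: {haz/, sto/, sto/koto/, wund=flid_am}

Derivation:
>> recast.re(v=5, u_from=oz, u_to=g)
<< 45359237/320000
>> vault.dig(p=/sto)
<< ok
>> vault.survey(p=/)
<< [haz/, sto/, wund]
>> vault.dig(p=/sto/koto)
<< ok


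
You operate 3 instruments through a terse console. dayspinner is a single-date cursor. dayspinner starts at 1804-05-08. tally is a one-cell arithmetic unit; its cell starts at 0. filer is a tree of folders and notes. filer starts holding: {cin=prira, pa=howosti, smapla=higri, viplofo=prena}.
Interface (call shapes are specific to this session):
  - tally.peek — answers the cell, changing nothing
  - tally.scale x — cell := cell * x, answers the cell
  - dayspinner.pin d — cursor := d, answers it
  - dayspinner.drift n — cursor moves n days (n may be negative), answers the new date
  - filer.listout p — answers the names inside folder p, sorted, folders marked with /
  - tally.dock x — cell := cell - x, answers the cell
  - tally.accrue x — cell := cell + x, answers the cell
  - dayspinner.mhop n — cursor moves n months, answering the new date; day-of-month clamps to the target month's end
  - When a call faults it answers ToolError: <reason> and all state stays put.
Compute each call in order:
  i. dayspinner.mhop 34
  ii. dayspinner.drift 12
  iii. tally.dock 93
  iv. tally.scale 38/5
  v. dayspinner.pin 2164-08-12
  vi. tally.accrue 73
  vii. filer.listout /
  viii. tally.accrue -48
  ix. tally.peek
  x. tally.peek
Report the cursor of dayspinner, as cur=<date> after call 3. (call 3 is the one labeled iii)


>> dayspinner.mhop(34)
<< 1807-03-08
>> dayspinner.drift(12)
<< 1807-03-20
>> tally.dock(93)
<< -93
>> tally.scale(38/5)
<< -3534/5
>> dayspinner.pin(2164-08-12)
<< 2164-08-12
>> tally.accrue(73)
<< -3169/5
>> filer.listout(/)
<< [cin, pa, smapla, viplofo]
>> tally.accrue(-48)
<< -3409/5
>> tally.peek()
<< -3409/5
>> tally.peek()
<< -3409/5

Answer: cur=1807-03-20


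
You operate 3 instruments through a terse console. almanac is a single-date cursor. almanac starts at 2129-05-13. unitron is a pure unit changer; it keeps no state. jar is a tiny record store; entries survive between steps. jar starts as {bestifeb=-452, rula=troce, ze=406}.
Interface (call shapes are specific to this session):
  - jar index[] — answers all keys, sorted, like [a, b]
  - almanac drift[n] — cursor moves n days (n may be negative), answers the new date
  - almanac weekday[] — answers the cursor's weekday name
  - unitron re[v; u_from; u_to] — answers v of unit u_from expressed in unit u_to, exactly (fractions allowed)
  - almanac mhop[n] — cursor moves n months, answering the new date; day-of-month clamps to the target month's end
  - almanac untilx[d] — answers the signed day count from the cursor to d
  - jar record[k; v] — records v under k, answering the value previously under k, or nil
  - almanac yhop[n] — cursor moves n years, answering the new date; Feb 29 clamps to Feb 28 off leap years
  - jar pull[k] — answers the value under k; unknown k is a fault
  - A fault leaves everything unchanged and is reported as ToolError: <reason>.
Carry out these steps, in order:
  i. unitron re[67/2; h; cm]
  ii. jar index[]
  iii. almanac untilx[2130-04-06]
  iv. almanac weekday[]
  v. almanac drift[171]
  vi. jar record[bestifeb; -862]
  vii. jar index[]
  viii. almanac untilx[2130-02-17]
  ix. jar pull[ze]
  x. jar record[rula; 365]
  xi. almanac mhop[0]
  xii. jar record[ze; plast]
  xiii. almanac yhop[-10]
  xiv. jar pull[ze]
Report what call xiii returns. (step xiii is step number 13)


Then unitron re using v='67/2', u_from='h', u_to='cm', → ToolError: incompatible units.
I use jar index, giving [bestifeb, rula, ze].
Next I call almanac untilx using d='2130-04-06': 328.
Using almanac weekday(), → Friday.
I run almanac drift using n='171': 2129-10-31.
Now I run jar record using k='bestifeb', v='-862', — result: -452.
Then jar index, — result: [bestifeb, rula, ze].
I try almanac untilx using d='2130-02-17', which returns 109.
Now I run jar pull using k='ze', which returns 406.
Invoking jar record using k='rula', v='365', and observe troce.
I invoke almanac mhop using n='0', yielding 2129-10-31.
Using jar record using k='ze', v='plast', and get 406.
I run almanac yhop using n='-10', which returns 2119-10-31.
I use jar pull using k='ze': plast.

Answer: 2119-10-31


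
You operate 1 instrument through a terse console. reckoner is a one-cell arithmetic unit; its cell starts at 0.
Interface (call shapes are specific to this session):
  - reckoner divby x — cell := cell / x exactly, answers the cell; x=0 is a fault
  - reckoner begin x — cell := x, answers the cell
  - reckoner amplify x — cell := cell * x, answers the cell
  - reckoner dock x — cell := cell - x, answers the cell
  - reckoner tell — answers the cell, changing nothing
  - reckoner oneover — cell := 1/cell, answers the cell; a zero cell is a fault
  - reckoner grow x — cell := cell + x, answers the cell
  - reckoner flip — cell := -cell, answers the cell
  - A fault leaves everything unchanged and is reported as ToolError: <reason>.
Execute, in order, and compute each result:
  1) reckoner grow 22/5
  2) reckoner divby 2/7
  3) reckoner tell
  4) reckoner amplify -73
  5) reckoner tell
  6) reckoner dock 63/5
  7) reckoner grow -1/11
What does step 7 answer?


Answer: -62529/55

Derivation:
[in] reckoner grow x=22/5
= 22/5
[in] reckoner divby x=2/7
= 77/5
[in] reckoner tell
= 77/5
[in] reckoner amplify x=-73
= -5621/5
[in] reckoner tell
= -5621/5
[in] reckoner dock x=63/5
= -5684/5
[in] reckoner grow x=-1/11
= -62529/55


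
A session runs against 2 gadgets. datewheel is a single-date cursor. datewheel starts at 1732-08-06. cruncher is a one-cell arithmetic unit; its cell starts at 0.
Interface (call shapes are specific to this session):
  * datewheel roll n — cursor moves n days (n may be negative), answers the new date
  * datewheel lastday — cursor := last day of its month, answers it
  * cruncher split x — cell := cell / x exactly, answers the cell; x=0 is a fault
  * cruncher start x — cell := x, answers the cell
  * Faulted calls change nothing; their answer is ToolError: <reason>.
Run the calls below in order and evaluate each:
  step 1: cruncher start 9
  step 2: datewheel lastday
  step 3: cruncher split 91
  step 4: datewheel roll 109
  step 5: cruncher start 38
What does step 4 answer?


Answer: 1732-12-18

Derivation:
# 1. cruncher start(x=9) : 9
# 2. datewheel lastday() : 1732-08-31
# 3. cruncher split(x=91) : 9/91
# 4. datewheel roll(n=109) : 1732-12-18
# 5. cruncher start(x=38) : 38


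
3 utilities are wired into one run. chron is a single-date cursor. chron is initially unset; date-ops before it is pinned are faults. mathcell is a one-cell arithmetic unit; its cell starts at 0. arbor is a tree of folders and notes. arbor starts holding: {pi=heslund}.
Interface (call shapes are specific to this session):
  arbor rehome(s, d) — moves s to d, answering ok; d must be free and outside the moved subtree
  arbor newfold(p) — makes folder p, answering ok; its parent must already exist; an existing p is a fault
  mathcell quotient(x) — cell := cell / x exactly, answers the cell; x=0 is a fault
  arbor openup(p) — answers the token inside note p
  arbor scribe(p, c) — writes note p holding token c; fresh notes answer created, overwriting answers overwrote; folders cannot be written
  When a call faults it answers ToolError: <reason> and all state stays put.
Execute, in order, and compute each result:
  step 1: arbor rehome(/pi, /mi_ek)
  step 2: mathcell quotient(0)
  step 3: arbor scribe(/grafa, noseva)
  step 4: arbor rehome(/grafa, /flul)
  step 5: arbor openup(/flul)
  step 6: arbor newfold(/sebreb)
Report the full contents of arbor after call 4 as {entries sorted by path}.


-> arbor rehome(s: /pi, d: /mi_ek)
<- ok
-> mathcell quotient(x: 0)
<- ToolError: division by zero
-> arbor scribe(p: /grafa, c: noseva)
<- created
-> arbor rehome(s: /grafa, d: /flul)
<- ok
-> arbor openup(p: /flul)
<- noseva
-> arbor newfold(p: /sebreb)
<- ok

Answer: {flul=noseva, mi_ek=heslund}


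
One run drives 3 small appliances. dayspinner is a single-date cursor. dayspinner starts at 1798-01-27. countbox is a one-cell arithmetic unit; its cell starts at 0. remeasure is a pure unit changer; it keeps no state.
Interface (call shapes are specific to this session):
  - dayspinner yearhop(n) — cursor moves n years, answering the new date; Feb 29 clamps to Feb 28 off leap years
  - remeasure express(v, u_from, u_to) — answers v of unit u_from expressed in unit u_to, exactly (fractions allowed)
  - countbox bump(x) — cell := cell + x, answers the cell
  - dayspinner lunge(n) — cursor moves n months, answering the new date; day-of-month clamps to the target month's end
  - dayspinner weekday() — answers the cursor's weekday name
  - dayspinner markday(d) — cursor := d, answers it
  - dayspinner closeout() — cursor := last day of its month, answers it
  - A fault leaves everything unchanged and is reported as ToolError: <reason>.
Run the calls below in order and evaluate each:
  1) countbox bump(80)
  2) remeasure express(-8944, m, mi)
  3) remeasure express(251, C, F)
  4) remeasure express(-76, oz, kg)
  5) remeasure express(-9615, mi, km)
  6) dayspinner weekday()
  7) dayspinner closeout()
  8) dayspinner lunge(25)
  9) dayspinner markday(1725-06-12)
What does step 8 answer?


Answer: 1800-02-28

Derivation:
% countbox bump x→80
= 80
% remeasure express v→-8944 u_from→m u_to→mi
= -69875/12573
% remeasure express v→251 u_from→C u_to→F
= 2419/5
% remeasure express v→-76 u_from→oz u_to→kg
= -861825503/400000000
% remeasure express v→-9615 u_from→mi u_to→km
= -48355758/3125
% dayspinner weekday
= Saturday
% dayspinner closeout
= 1798-01-31
% dayspinner lunge n→25
= 1800-02-28
% dayspinner markday d→1725-06-12
= 1725-06-12


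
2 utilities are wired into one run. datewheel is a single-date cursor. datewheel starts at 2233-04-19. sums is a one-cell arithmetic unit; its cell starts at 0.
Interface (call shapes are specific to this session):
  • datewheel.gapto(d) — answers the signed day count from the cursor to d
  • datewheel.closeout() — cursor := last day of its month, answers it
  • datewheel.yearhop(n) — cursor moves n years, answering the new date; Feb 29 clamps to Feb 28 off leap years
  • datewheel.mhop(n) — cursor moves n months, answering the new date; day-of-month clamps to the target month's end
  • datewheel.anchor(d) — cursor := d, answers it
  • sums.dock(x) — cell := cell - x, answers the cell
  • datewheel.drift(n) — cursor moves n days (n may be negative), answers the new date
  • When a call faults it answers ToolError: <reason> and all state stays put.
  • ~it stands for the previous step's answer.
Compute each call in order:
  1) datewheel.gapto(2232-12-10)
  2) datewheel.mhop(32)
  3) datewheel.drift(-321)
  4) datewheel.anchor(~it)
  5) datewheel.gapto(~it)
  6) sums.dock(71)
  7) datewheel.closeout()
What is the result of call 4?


Answer: 2235-02-01

Derivation:
I call datewheel.gapto on 2232-12-10, and get -130.
I invoke datewheel.mhop on 32, giving 2235-12-19.
Next I call datewheel.drift on -321, — result: 2235-02-01.
Calling datewheel.anchor on ~it, which returns 2235-02-01.
I run datewheel.gapto on ~it, giving 0.
Now I run sums.dock on 71, and get -71.
Calling datewheel.closeout(), and get 2235-02-28.


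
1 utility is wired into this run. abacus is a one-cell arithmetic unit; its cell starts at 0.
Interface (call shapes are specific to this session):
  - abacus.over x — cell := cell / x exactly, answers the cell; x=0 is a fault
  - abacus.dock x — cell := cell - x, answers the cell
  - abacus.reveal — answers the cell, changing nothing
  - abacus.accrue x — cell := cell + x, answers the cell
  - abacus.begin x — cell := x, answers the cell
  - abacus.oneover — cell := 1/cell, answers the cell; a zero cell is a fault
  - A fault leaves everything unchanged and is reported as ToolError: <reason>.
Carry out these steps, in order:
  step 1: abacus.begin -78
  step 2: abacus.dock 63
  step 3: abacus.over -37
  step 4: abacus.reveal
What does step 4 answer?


>>> begin x: -78
[out] -78
>>> dock x: 63
[out] -141
>>> over x: -37
[out] 141/37
>>> reveal
[out] 141/37

Answer: 141/37


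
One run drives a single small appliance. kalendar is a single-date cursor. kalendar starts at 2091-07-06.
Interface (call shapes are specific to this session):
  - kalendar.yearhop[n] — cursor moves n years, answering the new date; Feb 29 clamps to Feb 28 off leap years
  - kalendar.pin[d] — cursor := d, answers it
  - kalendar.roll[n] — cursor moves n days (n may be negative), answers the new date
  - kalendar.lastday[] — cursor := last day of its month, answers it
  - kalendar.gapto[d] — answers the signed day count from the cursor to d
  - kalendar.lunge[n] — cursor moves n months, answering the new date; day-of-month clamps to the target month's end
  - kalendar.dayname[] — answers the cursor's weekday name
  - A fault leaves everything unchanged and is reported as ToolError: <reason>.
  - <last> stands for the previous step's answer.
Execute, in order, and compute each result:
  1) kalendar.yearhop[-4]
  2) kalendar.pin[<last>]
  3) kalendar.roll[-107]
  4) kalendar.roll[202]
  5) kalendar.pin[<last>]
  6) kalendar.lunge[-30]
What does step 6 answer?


Now I run kalendar.yearhop passing n=-4, giving 2087-07-06.
I run kalendar.pin passing d=<last>: 2087-07-06.
I run kalendar.roll passing n=-107: 2087-03-21.
Next I call kalendar.roll passing n=202, and see 2087-10-09.
Then kalendar.pin passing d=<last>, yielding 2087-10-09.
Using kalendar.lunge passing n=-30, giving 2085-04-09.

Answer: 2085-04-09


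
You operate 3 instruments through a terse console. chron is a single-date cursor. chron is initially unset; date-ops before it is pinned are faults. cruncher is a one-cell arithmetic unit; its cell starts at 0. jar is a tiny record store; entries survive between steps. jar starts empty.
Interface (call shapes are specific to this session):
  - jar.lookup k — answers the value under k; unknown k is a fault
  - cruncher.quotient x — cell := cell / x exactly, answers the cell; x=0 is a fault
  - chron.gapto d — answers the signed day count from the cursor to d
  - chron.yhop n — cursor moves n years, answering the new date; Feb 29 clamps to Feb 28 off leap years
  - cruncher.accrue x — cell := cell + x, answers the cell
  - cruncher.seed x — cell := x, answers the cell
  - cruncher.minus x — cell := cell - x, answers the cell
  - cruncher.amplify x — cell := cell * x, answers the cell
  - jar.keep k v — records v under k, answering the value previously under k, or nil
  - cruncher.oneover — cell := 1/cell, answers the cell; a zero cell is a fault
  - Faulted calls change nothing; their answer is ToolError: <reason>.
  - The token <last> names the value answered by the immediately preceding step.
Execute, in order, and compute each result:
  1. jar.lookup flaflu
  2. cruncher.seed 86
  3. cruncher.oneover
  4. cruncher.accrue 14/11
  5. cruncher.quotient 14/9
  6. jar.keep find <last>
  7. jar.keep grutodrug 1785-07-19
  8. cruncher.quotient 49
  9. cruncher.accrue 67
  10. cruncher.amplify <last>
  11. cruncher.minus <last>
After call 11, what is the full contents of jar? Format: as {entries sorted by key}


Answer: {find=10935/13244, grutodrug=1785-07-19}

Derivation:
$ jar.lookup k: flaflu
:: ToolError: no such key flaflu
$ cruncher.seed x: 86
:: 86
$ cruncher.oneover
:: 1/86
$ cruncher.accrue x: 14/11
:: 1215/946
$ cruncher.quotient x: 14/9
:: 10935/13244
$ jar.keep k: find v: <last>
:: nil
$ jar.keep k: grutodrug v: 1785-07-19
:: nil
$ cruncher.quotient x: 49
:: 10935/648956
$ cruncher.accrue x: 67
:: 43490987/648956
$ cruncher.amplify x: <last>
:: 1891465950234169/421143889936
$ cruncher.minus x: <last>
:: 0


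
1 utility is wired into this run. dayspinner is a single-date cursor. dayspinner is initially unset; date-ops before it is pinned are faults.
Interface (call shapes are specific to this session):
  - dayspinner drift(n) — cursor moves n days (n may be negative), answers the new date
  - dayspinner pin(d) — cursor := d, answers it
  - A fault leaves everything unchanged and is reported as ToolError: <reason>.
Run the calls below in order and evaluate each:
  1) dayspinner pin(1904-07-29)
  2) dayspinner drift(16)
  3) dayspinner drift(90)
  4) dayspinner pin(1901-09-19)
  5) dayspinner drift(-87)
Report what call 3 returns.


> dayspinner pin d: 1904-07-29
:: 1904-07-29
> dayspinner drift n: 16
:: 1904-08-14
> dayspinner drift n: 90
:: 1904-11-12
> dayspinner pin d: 1901-09-19
:: 1901-09-19
> dayspinner drift n: -87
:: 1901-06-24

Answer: 1904-11-12


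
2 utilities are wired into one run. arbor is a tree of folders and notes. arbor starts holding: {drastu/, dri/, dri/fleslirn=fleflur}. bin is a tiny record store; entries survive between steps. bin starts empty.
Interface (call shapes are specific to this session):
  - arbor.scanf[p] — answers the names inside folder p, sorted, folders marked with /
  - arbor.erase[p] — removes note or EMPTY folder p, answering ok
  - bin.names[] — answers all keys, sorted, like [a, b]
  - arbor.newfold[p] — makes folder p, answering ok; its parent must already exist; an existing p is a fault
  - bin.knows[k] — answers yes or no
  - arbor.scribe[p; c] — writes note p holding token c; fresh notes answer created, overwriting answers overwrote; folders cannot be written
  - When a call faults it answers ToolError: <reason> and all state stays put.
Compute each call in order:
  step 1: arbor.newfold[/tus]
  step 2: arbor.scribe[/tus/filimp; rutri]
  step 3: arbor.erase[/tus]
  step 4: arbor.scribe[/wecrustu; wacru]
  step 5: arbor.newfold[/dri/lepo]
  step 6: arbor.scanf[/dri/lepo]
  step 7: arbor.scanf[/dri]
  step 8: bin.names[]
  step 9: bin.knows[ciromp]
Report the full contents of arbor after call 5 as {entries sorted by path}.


Step: arbor.newfold[p='/tus']
Result: ok
Step: arbor.scribe[p='/tus/filimp'; c='rutri']
Result: created
Step: arbor.erase[p='/tus']
Result: ToolError: not empty
Step: arbor.scribe[p='/wecrustu'; c='wacru']
Result: created
Step: arbor.newfold[p='/dri/lepo']
Result: ok
Step: arbor.scanf[p='/dri/lepo']
Result: []
Step: arbor.scanf[p='/dri']
Result: [fleslirn, lepo/]
Step: bin.names[]
Result: []
Step: bin.knows[k='ciromp']
Result: no

Answer: {drastu/, dri/, dri/fleslirn=fleflur, dri/lepo/, tus/, tus/filimp=rutri, wecrustu=wacru}


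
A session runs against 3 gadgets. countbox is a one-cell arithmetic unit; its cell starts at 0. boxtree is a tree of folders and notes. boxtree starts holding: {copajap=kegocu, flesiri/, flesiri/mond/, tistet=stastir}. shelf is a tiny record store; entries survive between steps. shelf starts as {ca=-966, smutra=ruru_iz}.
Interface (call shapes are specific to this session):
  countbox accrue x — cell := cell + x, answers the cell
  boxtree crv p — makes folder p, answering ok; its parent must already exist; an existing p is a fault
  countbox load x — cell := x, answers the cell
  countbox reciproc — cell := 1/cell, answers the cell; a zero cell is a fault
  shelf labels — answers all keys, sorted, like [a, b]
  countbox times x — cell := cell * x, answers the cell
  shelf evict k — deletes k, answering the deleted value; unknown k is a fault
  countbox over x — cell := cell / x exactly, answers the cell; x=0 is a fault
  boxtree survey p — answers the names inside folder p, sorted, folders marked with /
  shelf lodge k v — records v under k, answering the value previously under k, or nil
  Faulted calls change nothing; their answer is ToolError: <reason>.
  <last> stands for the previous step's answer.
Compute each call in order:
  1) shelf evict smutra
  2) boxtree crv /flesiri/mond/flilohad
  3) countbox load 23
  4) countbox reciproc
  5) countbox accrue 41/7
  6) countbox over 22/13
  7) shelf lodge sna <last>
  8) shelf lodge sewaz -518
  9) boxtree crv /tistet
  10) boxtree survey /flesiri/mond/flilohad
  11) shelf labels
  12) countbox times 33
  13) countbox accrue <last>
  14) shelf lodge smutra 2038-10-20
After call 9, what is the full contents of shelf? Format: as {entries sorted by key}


% shelf evict(k: smutra) == ruru_iz
% boxtree crv(p: /flesiri/mond/flilohad) == ok
% countbox load(x: 23) == 23
% countbox reciproc() == 1/23
% countbox accrue(x: 41/7) == 950/161
% countbox over(x: 22/13) == 6175/1771
% shelf lodge(k: sna, v: <last>) == nil
% shelf lodge(k: sewaz, v: -518) == nil
% boxtree crv(p: /tistet) == ToolError: exists
% boxtree survey(p: /flesiri/mond/flilohad) == []
% shelf labels() == [ca, sewaz, sna]
% countbox times(x: 33) == 18525/161
% countbox accrue(x: <last>) == 37050/161
% shelf lodge(k: smutra, v: 2038-10-20) == nil

Answer: {ca=-966, sewaz=-518, sna=6175/1771}


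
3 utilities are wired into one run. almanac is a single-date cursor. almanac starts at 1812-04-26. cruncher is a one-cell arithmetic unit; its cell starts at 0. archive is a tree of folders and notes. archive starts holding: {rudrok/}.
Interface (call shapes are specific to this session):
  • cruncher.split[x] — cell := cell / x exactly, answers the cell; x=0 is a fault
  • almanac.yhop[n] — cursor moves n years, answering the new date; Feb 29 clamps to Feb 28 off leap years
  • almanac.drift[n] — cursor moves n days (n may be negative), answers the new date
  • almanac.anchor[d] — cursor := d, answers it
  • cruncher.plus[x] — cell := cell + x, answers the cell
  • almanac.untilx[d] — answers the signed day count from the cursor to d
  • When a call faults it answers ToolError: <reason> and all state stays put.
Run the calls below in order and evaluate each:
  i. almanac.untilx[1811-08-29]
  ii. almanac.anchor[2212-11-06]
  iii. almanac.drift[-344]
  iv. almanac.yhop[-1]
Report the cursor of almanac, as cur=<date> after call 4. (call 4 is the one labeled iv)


Step: untilx[d='1811-08-29']
Result: -241
Step: anchor[d='2212-11-06']
Result: 2212-11-06
Step: drift[n='-344']
Result: 2211-11-28
Step: yhop[n='-1']
Result: 2210-11-28

Answer: cur=2210-11-28


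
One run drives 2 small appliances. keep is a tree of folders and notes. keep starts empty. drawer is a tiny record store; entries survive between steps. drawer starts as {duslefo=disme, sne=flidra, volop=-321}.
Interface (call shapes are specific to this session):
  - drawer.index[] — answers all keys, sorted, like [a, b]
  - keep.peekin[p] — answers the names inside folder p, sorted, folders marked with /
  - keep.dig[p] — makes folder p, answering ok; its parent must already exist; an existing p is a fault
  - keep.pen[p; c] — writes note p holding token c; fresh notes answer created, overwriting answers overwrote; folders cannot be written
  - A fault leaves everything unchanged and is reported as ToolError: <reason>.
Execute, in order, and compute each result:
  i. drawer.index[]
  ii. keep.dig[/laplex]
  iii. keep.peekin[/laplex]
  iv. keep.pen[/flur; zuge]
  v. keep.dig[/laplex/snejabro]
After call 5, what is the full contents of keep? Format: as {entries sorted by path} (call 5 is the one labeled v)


// drawer.index() == [duslefo, sne, volop]
// keep.dig(p=/laplex) == ok
// keep.peekin(p=/laplex) == []
// keep.pen(p=/flur, c=zuge) == created
// keep.dig(p=/laplex/snejabro) == ok

Answer: {flur=zuge, laplex/, laplex/snejabro/}


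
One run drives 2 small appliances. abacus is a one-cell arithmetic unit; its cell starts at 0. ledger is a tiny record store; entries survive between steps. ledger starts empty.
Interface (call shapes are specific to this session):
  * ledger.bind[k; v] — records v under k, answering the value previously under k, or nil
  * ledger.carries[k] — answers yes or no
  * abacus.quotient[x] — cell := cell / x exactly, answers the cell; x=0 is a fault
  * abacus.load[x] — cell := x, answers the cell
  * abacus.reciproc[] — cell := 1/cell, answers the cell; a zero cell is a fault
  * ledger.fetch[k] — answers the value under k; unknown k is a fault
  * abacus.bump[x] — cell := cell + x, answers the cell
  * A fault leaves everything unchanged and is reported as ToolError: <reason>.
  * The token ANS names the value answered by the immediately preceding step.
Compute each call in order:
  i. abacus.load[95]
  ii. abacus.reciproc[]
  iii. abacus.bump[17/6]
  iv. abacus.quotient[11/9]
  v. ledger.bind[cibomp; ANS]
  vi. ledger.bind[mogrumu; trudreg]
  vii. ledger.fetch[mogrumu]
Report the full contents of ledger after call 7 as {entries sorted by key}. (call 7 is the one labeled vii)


·→ abacus.load(x=95)
·← 95
·→ abacus.reciproc()
·← 1/95
·→ abacus.bump(x=17/6)
·← 1621/570
·→ abacus.quotient(x=11/9)
·← 4863/2090
·→ ledger.bind(k=cibomp, v=ANS)
·← nil
·→ ledger.bind(k=mogrumu, v=trudreg)
·← nil
·→ ledger.fetch(k=mogrumu)
·← trudreg

Answer: {cibomp=4863/2090, mogrumu=trudreg}


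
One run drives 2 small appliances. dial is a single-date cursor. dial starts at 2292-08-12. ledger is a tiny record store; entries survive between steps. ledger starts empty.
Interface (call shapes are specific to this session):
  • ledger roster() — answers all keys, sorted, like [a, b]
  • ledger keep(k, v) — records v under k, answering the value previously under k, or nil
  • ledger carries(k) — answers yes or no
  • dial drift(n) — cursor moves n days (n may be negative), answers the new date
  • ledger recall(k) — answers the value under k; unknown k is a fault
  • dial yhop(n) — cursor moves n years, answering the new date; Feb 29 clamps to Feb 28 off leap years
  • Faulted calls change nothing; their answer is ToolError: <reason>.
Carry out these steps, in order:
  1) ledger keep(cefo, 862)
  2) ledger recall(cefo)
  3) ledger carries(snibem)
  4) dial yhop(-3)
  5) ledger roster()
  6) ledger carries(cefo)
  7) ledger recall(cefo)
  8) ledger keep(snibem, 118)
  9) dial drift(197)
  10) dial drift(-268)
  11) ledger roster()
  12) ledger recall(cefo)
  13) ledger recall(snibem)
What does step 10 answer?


Answer: 2289-06-02

Derivation:
>>> ledger keep k='cefo' v='862'
  nil
>>> ledger recall k='cefo'
  862
>>> ledger carries k='snibem'
  no
>>> dial yhop n='-3'
  2289-08-12
>>> ledger roster
  [cefo]
>>> ledger carries k='cefo'
  yes
>>> ledger recall k='cefo'
  862
>>> ledger keep k='snibem' v='118'
  nil
>>> dial drift n='197'
  2290-02-25
>>> dial drift n='-268'
  2289-06-02
>>> ledger roster
  [cefo, snibem]
>>> ledger recall k='cefo'
  862
>>> ledger recall k='snibem'
  118


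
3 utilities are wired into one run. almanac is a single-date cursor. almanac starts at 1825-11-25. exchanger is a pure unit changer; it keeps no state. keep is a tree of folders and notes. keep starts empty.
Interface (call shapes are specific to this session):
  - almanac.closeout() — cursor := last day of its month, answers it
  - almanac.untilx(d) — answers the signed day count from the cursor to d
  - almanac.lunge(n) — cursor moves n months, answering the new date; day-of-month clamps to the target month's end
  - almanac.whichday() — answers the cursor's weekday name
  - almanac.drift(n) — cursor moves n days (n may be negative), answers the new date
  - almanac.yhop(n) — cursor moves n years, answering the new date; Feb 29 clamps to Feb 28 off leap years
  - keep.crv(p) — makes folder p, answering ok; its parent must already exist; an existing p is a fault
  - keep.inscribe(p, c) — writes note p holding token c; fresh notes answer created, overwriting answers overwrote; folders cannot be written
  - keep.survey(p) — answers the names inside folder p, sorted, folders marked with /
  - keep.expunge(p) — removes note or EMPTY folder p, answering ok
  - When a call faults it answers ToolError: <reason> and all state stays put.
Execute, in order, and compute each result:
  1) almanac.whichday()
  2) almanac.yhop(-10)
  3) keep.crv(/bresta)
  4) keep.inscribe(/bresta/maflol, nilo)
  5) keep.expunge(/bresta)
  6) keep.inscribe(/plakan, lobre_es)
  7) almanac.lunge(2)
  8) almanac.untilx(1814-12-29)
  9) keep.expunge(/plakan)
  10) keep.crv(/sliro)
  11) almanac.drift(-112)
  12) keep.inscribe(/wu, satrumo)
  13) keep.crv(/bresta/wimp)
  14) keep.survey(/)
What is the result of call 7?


Answer: 1816-01-25

Derivation:
I run whichday(), → Friday.
I use yhop using -10, — result: 1815-11-25.
Then crv using /bresta, → ok.
I invoke inscribe using /bresta/maflol, nilo: created.
Calling expunge using /bresta, which returns ToolError: not empty.
Using inscribe using /plakan, lobre_es, — result: created.
Using lunge using 2, giving 1816-01-25.
I run untilx using 1814-12-29, which returns -392.
Invoking expunge using /plakan: ok.
I run crv using /sliro, giving ok.
Now I run drift using -112, → 1815-10-05.
I run inscribe using /wu, satrumo, and see created.
Then crv using /bresta/wimp, giving ok.
Calling survey using /, and get [bresta/, sliro/, wu].


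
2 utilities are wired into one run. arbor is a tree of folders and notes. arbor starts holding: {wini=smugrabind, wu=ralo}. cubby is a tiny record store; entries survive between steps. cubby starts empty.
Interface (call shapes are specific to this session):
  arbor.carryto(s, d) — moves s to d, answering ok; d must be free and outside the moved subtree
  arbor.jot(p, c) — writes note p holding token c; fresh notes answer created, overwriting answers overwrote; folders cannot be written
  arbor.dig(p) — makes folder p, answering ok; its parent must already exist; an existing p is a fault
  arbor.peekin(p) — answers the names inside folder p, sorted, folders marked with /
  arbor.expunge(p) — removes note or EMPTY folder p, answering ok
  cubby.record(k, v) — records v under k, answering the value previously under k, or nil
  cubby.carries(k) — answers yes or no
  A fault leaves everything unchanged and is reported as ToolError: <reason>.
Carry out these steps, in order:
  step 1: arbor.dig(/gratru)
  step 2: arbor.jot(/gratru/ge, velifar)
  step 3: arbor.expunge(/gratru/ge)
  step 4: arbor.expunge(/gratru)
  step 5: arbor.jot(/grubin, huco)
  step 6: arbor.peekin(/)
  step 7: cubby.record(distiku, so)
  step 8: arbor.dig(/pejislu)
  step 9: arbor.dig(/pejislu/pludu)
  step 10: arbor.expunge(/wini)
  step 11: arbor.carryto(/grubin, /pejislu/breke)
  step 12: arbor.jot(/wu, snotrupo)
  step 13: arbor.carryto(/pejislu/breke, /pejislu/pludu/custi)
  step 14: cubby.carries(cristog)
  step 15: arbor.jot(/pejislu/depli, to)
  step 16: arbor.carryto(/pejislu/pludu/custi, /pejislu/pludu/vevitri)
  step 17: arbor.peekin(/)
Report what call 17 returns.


Answer: [pejislu/, wu]

Derivation:
→ dig(p: /gratru)
← ok
→ jot(p: /gratru/ge, c: velifar)
← created
→ expunge(p: /gratru/ge)
← ok
→ expunge(p: /gratru)
← ok
→ jot(p: /grubin, c: huco)
← created
→ peekin(p: /)
← [grubin, wini, wu]
→ record(k: distiku, v: so)
← nil
→ dig(p: /pejislu)
← ok
→ dig(p: /pejislu/pludu)
← ok
→ expunge(p: /wini)
← ok
→ carryto(s: /grubin, d: /pejislu/breke)
← ok
→ jot(p: /wu, c: snotrupo)
← overwrote
→ carryto(s: /pejislu/breke, d: /pejislu/pludu/custi)
← ok
→ carries(k: cristog)
← no
→ jot(p: /pejislu/depli, c: to)
← created
→ carryto(s: /pejislu/pludu/custi, d: /pejislu/pludu/vevitri)
← ok
→ peekin(p: /)
← [pejislu/, wu]


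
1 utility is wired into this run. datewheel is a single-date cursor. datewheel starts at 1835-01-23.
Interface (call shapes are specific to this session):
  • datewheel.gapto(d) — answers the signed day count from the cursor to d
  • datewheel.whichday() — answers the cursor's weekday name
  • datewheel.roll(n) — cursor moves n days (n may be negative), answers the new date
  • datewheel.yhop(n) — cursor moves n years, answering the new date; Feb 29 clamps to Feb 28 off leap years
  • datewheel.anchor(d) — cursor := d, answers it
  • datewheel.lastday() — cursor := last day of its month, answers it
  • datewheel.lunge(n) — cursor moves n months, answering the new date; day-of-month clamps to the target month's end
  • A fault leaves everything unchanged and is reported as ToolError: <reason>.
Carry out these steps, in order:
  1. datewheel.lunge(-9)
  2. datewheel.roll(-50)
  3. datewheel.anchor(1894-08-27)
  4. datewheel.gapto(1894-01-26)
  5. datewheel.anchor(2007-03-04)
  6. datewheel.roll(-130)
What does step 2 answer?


-- 1. lunge(n=-9) -> 1834-04-23
-- 2. roll(n=-50) -> 1834-03-04
-- 3. anchor(d=1894-08-27) -> 1894-08-27
-- 4. gapto(d=1894-01-26) -> -213
-- 5. anchor(d=2007-03-04) -> 2007-03-04
-- 6. roll(n=-130) -> 2006-10-25

Answer: 1834-03-04


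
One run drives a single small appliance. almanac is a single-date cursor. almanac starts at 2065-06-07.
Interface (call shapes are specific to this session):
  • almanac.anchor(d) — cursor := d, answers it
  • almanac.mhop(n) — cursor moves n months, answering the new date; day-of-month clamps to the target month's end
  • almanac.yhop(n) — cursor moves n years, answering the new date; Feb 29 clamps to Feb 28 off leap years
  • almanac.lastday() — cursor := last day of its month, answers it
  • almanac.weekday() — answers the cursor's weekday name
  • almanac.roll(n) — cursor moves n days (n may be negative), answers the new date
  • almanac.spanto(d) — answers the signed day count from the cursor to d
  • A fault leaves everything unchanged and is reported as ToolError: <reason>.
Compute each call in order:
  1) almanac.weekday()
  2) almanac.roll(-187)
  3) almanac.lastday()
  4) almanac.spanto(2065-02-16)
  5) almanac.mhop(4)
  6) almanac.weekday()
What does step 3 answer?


Step: almanac.weekday[]
Result: Sunday
Step: almanac.roll[n→-187]
Result: 2064-12-02
Step: almanac.lastday[]
Result: 2064-12-31
Step: almanac.spanto[d→2065-02-16]
Result: 47
Step: almanac.mhop[n→4]
Result: 2065-04-30
Step: almanac.weekday[]
Result: Thursday

Answer: 2064-12-31


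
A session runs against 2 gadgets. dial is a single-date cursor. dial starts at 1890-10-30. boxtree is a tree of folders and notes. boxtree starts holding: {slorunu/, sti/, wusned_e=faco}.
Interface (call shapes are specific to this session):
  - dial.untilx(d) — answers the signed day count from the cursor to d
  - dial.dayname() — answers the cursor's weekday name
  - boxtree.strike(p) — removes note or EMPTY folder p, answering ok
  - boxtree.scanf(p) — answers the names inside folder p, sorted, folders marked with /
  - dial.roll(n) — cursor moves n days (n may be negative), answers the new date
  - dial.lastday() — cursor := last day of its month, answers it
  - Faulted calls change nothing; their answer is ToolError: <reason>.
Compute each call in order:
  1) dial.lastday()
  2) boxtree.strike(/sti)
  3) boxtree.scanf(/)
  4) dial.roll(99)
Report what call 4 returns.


Answer: 1891-02-07

Derivation:
Act: lastday[]
Obs: 1890-10-31
Act: strike[p: /sti]
Obs: ok
Act: scanf[p: /]
Obs: [slorunu/, wusned_e]
Act: roll[n: 99]
Obs: 1891-02-07


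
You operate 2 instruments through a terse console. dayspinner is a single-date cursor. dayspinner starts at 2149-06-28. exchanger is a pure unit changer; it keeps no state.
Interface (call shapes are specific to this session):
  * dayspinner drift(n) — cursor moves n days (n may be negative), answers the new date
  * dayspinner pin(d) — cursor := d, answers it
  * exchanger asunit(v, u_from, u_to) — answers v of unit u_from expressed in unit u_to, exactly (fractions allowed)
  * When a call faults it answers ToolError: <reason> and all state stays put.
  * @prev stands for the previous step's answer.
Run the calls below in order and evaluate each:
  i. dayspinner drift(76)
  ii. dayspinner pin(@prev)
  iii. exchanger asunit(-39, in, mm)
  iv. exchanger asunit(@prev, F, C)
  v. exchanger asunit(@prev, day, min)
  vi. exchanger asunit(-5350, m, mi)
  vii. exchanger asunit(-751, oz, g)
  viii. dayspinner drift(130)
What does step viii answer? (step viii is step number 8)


Answer: 2150-01-20

Derivation:
>>> dayspinner drift n='76'
  2149-09-12
>>> dayspinner pin d='@prev'
  2149-09-12
>>> exchanger asunit v='-39' u_from='in' u_to='mm'
  -4953/5
>>> exchanger asunit v='@prev' u_from='F' u_to='C'
  -5113/9
>>> exchanger asunit v='@prev' u_from='day' u_to='min'
  -818080
>>> exchanger asunit v='-5350' u_from='m' u_to='mi'
  -334375/100584
>>> exchanger asunit v='-751' u_from='oz' u_to='g'
  -34064786987/1600000
>>> dayspinner drift n='130'
  2150-01-20


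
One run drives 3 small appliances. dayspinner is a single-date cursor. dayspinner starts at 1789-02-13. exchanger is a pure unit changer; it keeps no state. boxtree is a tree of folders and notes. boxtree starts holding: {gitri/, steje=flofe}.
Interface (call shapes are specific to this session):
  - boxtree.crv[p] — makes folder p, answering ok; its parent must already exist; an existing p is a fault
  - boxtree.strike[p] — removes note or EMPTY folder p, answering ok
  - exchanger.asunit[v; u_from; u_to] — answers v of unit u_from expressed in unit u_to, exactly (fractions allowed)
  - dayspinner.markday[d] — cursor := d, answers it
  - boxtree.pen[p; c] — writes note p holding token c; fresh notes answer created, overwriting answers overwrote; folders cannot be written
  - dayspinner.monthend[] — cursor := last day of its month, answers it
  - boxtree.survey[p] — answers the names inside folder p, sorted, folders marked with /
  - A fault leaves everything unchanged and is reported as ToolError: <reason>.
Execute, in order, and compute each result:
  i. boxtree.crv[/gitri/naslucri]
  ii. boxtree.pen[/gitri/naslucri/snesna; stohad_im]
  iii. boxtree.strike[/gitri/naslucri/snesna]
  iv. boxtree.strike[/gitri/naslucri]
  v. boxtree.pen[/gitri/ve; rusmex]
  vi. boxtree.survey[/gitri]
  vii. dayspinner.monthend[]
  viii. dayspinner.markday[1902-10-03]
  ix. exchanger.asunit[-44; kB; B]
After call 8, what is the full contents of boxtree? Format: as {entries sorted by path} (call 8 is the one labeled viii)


Step: crv[p='/gitri/naslucri']
Result: ok
Step: pen[p='/gitri/naslucri/snesna'; c='stohad_im']
Result: created
Step: strike[p='/gitri/naslucri/snesna']
Result: ok
Step: strike[p='/gitri/naslucri']
Result: ok
Step: pen[p='/gitri/ve'; c='rusmex']
Result: created
Step: survey[p='/gitri']
Result: [ve]
Step: monthend[]
Result: 1789-02-28
Step: markday[d='1902-10-03']
Result: 1902-10-03
Step: asunit[v='-44'; u_from='kB'; u_to='B']
Result: -44000

Answer: {gitri/, gitri/ve=rusmex, steje=flofe}


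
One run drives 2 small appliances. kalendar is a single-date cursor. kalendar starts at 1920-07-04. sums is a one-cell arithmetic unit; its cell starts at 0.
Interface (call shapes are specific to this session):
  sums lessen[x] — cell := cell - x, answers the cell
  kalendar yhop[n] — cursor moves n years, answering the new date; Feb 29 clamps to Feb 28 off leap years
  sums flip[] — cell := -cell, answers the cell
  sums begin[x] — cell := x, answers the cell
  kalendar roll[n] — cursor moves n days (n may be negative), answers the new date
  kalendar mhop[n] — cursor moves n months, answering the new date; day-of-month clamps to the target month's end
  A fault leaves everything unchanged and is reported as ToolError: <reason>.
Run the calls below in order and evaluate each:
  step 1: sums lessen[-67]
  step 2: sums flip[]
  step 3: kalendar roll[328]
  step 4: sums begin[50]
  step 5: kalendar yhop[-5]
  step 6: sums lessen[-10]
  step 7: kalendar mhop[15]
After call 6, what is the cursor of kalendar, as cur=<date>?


Answer: cur=1916-05-28

Derivation:
I run sums lessen(x→-67), yielding 67.
I use sums flip, — result: -67.
I call kalendar roll(n→328), and see 1921-05-28.
Now I run sums begin(x→50), which returns 50.
I use kalendar yhop(n→-5), and observe 1916-05-28.
I call sums lessen(x→-10), and observe 60.
Using kalendar mhop(n→15), → 1917-08-28.
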